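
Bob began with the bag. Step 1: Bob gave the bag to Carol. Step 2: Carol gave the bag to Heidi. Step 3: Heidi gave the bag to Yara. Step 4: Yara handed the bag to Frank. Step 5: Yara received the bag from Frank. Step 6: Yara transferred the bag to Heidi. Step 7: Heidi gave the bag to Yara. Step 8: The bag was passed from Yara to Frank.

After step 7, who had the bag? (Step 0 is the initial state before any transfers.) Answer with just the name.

Answer: Yara

Derivation:
Tracking the bag holder through step 7:
After step 0 (start): Bob
After step 1: Carol
After step 2: Heidi
After step 3: Yara
After step 4: Frank
After step 5: Yara
After step 6: Heidi
After step 7: Yara

At step 7, the holder is Yara.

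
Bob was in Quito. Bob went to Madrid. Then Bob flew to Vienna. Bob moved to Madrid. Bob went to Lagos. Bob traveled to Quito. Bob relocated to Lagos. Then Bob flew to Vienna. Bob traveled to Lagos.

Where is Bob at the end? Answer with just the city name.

Tracking Bob's location:
Start: Bob is in Quito.
After move 1: Quito -> Madrid. Bob is in Madrid.
After move 2: Madrid -> Vienna. Bob is in Vienna.
After move 3: Vienna -> Madrid. Bob is in Madrid.
After move 4: Madrid -> Lagos. Bob is in Lagos.
After move 5: Lagos -> Quito. Bob is in Quito.
After move 6: Quito -> Lagos. Bob is in Lagos.
After move 7: Lagos -> Vienna. Bob is in Vienna.
After move 8: Vienna -> Lagos. Bob is in Lagos.

Answer: Lagos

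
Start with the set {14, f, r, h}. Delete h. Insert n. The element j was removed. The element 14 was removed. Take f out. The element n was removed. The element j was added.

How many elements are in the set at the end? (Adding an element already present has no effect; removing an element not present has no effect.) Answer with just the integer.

Tracking the set through each operation:
Start: {14, f, h, r}
Event 1 (remove h): removed. Set: {14, f, r}
Event 2 (add n): added. Set: {14, f, n, r}
Event 3 (remove j): not present, no change. Set: {14, f, n, r}
Event 4 (remove 14): removed. Set: {f, n, r}
Event 5 (remove f): removed. Set: {n, r}
Event 6 (remove n): removed. Set: {r}
Event 7 (add j): added. Set: {j, r}

Final set: {j, r} (size 2)

Answer: 2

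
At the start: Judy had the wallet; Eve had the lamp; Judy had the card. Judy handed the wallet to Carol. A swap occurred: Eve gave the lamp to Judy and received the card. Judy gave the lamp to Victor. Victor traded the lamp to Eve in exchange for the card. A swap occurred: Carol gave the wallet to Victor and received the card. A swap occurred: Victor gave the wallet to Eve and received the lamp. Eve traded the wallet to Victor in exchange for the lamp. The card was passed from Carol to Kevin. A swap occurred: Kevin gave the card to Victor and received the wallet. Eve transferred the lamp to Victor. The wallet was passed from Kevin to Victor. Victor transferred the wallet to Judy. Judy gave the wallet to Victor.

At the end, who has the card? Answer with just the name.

Tracking all object holders:
Start: wallet:Judy, lamp:Eve, card:Judy
Event 1 (give wallet: Judy -> Carol). State: wallet:Carol, lamp:Eve, card:Judy
Event 2 (swap lamp<->card: now lamp:Judy, card:Eve). State: wallet:Carol, lamp:Judy, card:Eve
Event 3 (give lamp: Judy -> Victor). State: wallet:Carol, lamp:Victor, card:Eve
Event 4 (swap lamp<->card: now lamp:Eve, card:Victor). State: wallet:Carol, lamp:Eve, card:Victor
Event 5 (swap wallet<->card: now wallet:Victor, card:Carol). State: wallet:Victor, lamp:Eve, card:Carol
Event 6 (swap wallet<->lamp: now wallet:Eve, lamp:Victor). State: wallet:Eve, lamp:Victor, card:Carol
Event 7 (swap wallet<->lamp: now wallet:Victor, lamp:Eve). State: wallet:Victor, lamp:Eve, card:Carol
Event 8 (give card: Carol -> Kevin). State: wallet:Victor, lamp:Eve, card:Kevin
Event 9 (swap card<->wallet: now card:Victor, wallet:Kevin). State: wallet:Kevin, lamp:Eve, card:Victor
Event 10 (give lamp: Eve -> Victor). State: wallet:Kevin, lamp:Victor, card:Victor
Event 11 (give wallet: Kevin -> Victor). State: wallet:Victor, lamp:Victor, card:Victor
Event 12 (give wallet: Victor -> Judy). State: wallet:Judy, lamp:Victor, card:Victor
Event 13 (give wallet: Judy -> Victor). State: wallet:Victor, lamp:Victor, card:Victor

Final state: wallet:Victor, lamp:Victor, card:Victor
The card is held by Victor.

Answer: Victor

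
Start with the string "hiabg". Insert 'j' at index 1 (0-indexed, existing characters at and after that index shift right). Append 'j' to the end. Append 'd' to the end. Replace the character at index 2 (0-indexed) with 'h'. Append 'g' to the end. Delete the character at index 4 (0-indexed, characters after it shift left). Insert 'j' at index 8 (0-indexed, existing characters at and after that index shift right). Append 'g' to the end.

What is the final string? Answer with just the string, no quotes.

Applying each edit step by step:
Start: "hiabg"
Op 1 (insert 'j' at idx 1): "hiabg" -> "hjiabg"
Op 2 (append 'j'): "hjiabg" -> "hjiabgj"
Op 3 (append 'd'): "hjiabgj" -> "hjiabgjd"
Op 4 (replace idx 2: 'i' -> 'h'): "hjiabgjd" -> "hjhabgjd"
Op 5 (append 'g'): "hjhabgjd" -> "hjhabgjdg"
Op 6 (delete idx 4 = 'b'): "hjhabgjdg" -> "hjhagjdg"
Op 7 (insert 'j' at idx 8): "hjhagjdg" -> "hjhagjdgj"
Op 8 (append 'g'): "hjhagjdgj" -> "hjhagjdgjg"

Answer: hjhagjdgjg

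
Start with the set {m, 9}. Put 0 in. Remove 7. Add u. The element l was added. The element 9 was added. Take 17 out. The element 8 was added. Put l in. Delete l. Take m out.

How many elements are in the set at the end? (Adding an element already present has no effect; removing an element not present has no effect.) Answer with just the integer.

Tracking the set through each operation:
Start: {9, m}
Event 1 (add 0): added. Set: {0, 9, m}
Event 2 (remove 7): not present, no change. Set: {0, 9, m}
Event 3 (add u): added. Set: {0, 9, m, u}
Event 4 (add l): added. Set: {0, 9, l, m, u}
Event 5 (add 9): already present, no change. Set: {0, 9, l, m, u}
Event 6 (remove 17): not present, no change. Set: {0, 9, l, m, u}
Event 7 (add 8): added. Set: {0, 8, 9, l, m, u}
Event 8 (add l): already present, no change. Set: {0, 8, 9, l, m, u}
Event 9 (remove l): removed. Set: {0, 8, 9, m, u}
Event 10 (remove m): removed. Set: {0, 8, 9, u}

Final set: {0, 8, 9, u} (size 4)

Answer: 4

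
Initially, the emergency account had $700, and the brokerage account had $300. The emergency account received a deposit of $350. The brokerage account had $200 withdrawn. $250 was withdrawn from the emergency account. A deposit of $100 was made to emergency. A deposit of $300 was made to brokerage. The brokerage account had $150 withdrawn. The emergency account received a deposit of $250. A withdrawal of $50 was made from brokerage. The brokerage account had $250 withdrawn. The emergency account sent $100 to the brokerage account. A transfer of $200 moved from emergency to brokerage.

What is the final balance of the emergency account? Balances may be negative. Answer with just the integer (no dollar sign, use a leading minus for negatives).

Answer: 850

Derivation:
Tracking account balances step by step:
Start: emergency=700, brokerage=300
Event 1 (deposit 350 to emergency): emergency: 700 + 350 = 1050. Balances: emergency=1050, brokerage=300
Event 2 (withdraw 200 from brokerage): brokerage: 300 - 200 = 100. Balances: emergency=1050, brokerage=100
Event 3 (withdraw 250 from emergency): emergency: 1050 - 250 = 800. Balances: emergency=800, brokerage=100
Event 4 (deposit 100 to emergency): emergency: 800 + 100 = 900. Balances: emergency=900, brokerage=100
Event 5 (deposit 300 to brokerage): brokerage: 100 + 300 = 400. Balances: emergency=900, brokerage=400
Event 6 (withdraw 150 from brokerage): brokerage: 400 - 150 = 250. Balances: emergency=900, brokerage=250
Event 7 (deposit 250 to emergency): emergency: 900 + 250 = 1150. Balances: emergency=1150, brokerage=250
Event 8 (withdraw 50 from brokerage): brokerage: 250 - 50 = 200. Balances: emergency=1150, brokerage=200
Event 9 (withdraw 250 from brokerage): brokerage: 200 - 250 = -50. Balances: emergency=1150, brokerage=-50
Event 10 (transfer 100 emergency -> brokerage): emergency: 1150 - 100 = 1050, brokerage: -50 + 100 = 50. Balances: emergency=1050, brokerage=50
Event 11 (transfer 200 emergency -> brokerage): emergency: 1050 - 200 = 850, brokerage: 50 + 200 = 250. Balances: emergency=850, brokerage=250

Final balance of emergency: 850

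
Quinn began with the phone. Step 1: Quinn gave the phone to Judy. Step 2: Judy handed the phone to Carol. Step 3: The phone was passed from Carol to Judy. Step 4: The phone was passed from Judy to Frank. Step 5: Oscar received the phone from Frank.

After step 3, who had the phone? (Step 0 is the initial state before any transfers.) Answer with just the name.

Answer: Judy

Derivation:
Tracking the phone holder through step 3:
After step 0 (start): Quinn
After step 1: Judy
After step 2: Carol
After step 3: Judy

At step 3, the holder is Judy.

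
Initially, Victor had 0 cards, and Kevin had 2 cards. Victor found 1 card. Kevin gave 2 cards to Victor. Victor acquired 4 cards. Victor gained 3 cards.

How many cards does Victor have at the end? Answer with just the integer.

Tracking counts step by step:
Start: Victor=0, Kevin=2
Event 1 (Victor +1): Victor: 0 -> 1. State: Victor=1, Kevin=2
Event 2 (Kevin -> Victor, 2): Kevin: 2 -> 0, Victor: 1 -> 3. State: Victor=3, Kevin=0
Event 3 (Victor +4): Victor: 3 -> 7. State: Victor=7, Kevin=0
Event 4 (Victor +3): Victor: 7 -> 10. State: Victor=10, Kevin=0

Victor's final count: 10

Answer: 10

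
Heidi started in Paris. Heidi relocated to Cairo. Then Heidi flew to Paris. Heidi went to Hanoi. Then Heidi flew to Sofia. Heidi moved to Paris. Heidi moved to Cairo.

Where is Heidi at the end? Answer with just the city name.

Answer: Cairo

Derivation:
Tracking Heidi's location:
Start: Heidi is in Paris.
After move 1: Paris -> Cairo. Heidi is in Cairo.
After move 2: Cairo -> Paris. Heidi is in Paris.
After move 3: Paris -> Hanoi. Heidi is in Hanoi.
After move 4: Hanoi -> Sofia. Heidi is in Sofia.
After move 5: Sofia -> Paris. Heidi is in Paris.
After move 6: Paris -> Cairo. Heidi is in Cairo.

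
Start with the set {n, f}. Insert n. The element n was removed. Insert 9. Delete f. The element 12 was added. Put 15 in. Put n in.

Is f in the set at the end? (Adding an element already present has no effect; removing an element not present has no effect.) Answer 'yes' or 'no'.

Answer: no

Derivation:
Tracking the set through each operation:
Start: {f, n}
Event 1 (add n): already present, no change. Set: {f, n}
Event 2 (remove n): removed. Set: {f}
Event 3 (add 9): added. Set: {9, f}
Event 4 (remove f): removed. Set: {9}
Event 5 (add 12): added. Set: {12, 9}
Event 6 (add 15): added. Set: {12, 15, 9}
Event 7 (add n): added. Set: {12, 15, 9, n}

Final set: {12, 15, 9, n} (size 4)
f is NOT in the final set.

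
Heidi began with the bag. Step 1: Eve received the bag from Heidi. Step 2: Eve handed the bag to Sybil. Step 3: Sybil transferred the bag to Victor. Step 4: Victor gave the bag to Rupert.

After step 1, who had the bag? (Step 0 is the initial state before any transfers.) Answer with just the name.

Tracking the bag holder through step 1:
After step 0 (start): Heidi
After step 1: Eve

At step 1, the holder is Eve.

Answer: Eve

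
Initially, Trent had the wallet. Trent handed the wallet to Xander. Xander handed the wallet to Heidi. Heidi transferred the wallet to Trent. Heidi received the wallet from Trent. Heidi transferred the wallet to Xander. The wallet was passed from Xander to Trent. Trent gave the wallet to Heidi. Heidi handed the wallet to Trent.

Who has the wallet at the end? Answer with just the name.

Answer: Trent

Derivation:
Tracking the wallet through each event:
Start: Trent has the wallet.
After event 1: Xander has the wallet.
After event 2: Heidi has the wallet.
After event 3: Trent has the wallet.
After event 4: Heidi has the wallet.
After event 5: Xander has the wallet.
After event 6: Trent has the wallet.
After event 7: Heidi has the wallet.
After event 8: Trent has the wallet.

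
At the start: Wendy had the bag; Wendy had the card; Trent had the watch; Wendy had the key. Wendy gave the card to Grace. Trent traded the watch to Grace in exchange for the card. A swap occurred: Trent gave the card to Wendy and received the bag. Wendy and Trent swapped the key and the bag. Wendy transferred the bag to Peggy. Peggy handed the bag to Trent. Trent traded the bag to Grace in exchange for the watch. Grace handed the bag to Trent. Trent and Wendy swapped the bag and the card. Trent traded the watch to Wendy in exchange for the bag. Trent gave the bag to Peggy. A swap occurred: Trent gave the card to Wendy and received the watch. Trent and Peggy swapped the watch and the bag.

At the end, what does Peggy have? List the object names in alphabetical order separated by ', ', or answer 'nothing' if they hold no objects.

Answer: watch

Derivation:
Tracking all object holders:
Start: bag:Wendy, card:Wendy, watch:Trent, key:Wendy
Event 1 (give card: Wendy -> Grace). State: bag:Wendy, card:Grace, watch:Trent, key:Wendy
Event 2 (swap watch<->card: now watch:Grace, card:Trent). State: bag:Wendy, card:Trent, watch:Grace, key:Wendy
Event 3 (swap card<->bag: now card:Wendy, bag:Trent). State: bag:Trent, card:Wendy, watch:Grace, key:Wendy
Event 4 (swap key<->bag: now key:Trent, bag:Wendy). State: bag:Wendy, card:Wendy, watch:Grace, key:Trent
Event 5 (give bag: Wendy -> Peggy). State: bag:Peggy, card:Wendy, watch:Grace, key:Trent
Event 6 (give bag: Peggy -> Trent). State: bag:Trent, card:Wendy, watch:Grace, key:Trent
Event 7 (swap bag<->watch: now bag:Grace, watch:Trent). State: bag:Grace, card:Wendy, watch:Trent, key:Trent
Event 8 (give bag: Grace -> Trent). State: bag:Trent, card:Wendy, watch:Trent, key:Trent
Event 9 (swap bag<->card: now bag:Wendy, card:Trent). State: bag:Wendy, card:Trent, watch:Trent, key:Trent
Event 10 (swap watch<->bag: now watch:Wendy, bag:Trent). State: bag:Trent, card:Trent, watch:Wendy, key:Trent
Event 11 (give bag: Trent -> Peggy). State: bag:Peggy, card:Trent, watch:Wendy, key:Trent
Event 12 (swap card<->watch: now card:Wendy, watch:Trent). State: bag:Peggy, card:Wendy, watch:Trent, key:Trent
Event 13 (swap watch<->bag: now watch:Peggy, bag:Trent). State: bag:Trent, card:Wendy, watch:Peggy, key:Trent

Final state: bag:Trent, card:Wendy, watch:Peggy, key:Trent
Peggy holds: watch.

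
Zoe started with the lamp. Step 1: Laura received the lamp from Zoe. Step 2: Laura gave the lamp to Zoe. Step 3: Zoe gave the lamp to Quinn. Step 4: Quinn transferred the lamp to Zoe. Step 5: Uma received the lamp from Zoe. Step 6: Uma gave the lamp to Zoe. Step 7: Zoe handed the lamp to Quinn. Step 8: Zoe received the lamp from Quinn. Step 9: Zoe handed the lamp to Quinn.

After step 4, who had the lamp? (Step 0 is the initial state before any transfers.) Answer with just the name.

Tracking the lamp holder through step 4:
After step 0 (start): Zoe
After step 1: Laura
After step 2: Zoe
After step 3: Quinn
After step 4: Zoe

At step 4, the holder is Zoe.

Answer: Zoe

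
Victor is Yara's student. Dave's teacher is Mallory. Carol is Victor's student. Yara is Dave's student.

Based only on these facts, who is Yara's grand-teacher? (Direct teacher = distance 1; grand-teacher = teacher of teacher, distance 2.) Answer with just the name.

Reconstructing the teacher chain from the given facts:
  Mallory -> Dave -> Yara -> Victor -> Carol
(each arrow means 'teacher of the next')
Positions in the chain (0 = top):
  position of Mallory: 0
  position of Dave: 1
  position of Yara: 2
  position of Victor: 3
  position of Carol: 4

Yara is at position 2; the grand-teacher is 2 steps up the chain, i.e. position 0: Mallory.

Answer: Mallory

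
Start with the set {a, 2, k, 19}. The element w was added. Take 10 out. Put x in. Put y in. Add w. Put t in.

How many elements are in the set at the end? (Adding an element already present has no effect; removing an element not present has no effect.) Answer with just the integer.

Tracking the set through each operation:
Start: {19, 2, a, k}
Event 1 (add w): added. Set: {19, 2, a, k, w}
Event 2 (remove 10): not present, no change. Set: {19, 2, a, k, w}
Event 3 (add x): added. Set: {19, 2, a, k, w, x}
Event 4 (add y): added. Set: {19, 2, a, k, w, x, y}
Event 5 (add w): already present, no change. Set: {19, 2, a, k, w, x, y}
Event 6 (add t): added. Set: {19, 2, a, k, t, w, x, y}

Final set: {19, 2, a, k, t, w, x, y} (size 8)

Answer: 8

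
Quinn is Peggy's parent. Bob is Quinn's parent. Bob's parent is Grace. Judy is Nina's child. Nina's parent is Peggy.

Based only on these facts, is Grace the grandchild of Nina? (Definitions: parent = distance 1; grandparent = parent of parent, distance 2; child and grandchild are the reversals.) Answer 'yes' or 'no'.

Answer: no

Derivation:
Reconstructing the parent chain from the given facts:
  Grace -> Bob -> Quinn -> Peggy -> Nina -> Judy
(each arrow means 'parent of the next')
Positions in the chain (0 = top):
  position of Grace: 0
  position of Bob: 1
  position of Quinn: 2
  position of Peggy: 3
  position of Nina: 4
  position of Judy: 5

Grace is at position 0, Nina is at position 4; signed distance (j - i) = 4.
'grandchild' requires j - i = -2. Actual distance is 4, so the relation does NOT hold.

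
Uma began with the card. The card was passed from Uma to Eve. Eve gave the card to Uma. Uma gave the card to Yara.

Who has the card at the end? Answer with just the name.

Answer: Yara

Derivation:
Tracking the card through each event:
Start: Uma has the card.
After event 1: Eve has the card.
After event 2: Uma has the card.
After event 3: Yara has the card.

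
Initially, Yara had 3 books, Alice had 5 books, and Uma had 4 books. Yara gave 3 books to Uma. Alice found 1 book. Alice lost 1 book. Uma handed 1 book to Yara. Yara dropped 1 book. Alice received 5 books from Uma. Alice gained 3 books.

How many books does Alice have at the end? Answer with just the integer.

Tracking counts step by step:
Start: Yara=3, Alice=5, Uma=4
Event 1 (Yara -> Uma, 3): Yara: 3 -> 0, Uma: 4 -> 7. State: Yara=0, Alice=5, Uma=7
Event 2 (Alice +1): Alice: 5 -> 6. State: Yara=0, Alice=6, Uma=7
Event 3 (Alice -1): Alice: 6 -> 5. State: Yara=0, Alice=5, Uma=7
Event 4 (Uma -> Yara, 1): Uma: 7 -> 6, Yara: 0 -> 1. State: Yara=1, Alice=5, Uma=6
Event 5 (Yara -1): Yara: 1 -> 0. State: Yara=0, Alice=5, Uma=6
Event 6 (Uma -> Alice, 5): Uma: 6 -> 1, Alice: 5 -> 10. State: Yara=0, Alice=10, Uma=1
Event 7 (Alice +3): Alice: 10 -> 13. State: Yara=0, Alice=13, Uma=1

Alice's final count: 13

Answer: 13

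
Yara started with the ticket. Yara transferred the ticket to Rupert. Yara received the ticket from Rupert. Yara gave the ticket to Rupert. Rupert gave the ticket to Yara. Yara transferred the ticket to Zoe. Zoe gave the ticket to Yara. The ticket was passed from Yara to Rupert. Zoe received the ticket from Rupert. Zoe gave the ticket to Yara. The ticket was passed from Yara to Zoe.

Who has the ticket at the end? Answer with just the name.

Answer: Zoe

Derivation:
Tracking the ticket through each event:
Start: Yara has the ticket.
After event 1: Rupert has the ticket.
After event 2: Yara has the ticket.
After event 3: Rupert has the ticket.
After event 4: Yara has the ticket.
After event 5: Zoe has the ticket.
After event 6: Yara has the ticket.
After event 7: Rupert has the ticket.
After event 8: Zoe has the ticket.
After event 9: Yara has the ticket.
After event 10: Zoe has the ticket.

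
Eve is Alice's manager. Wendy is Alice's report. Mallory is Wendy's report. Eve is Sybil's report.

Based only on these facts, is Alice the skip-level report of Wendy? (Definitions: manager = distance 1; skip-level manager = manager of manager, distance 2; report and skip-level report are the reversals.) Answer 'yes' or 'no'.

Answer: no

Derivation:
Reconstructing the manager chain from the given facts:
  Sybil -> Eve -> Alice -> Wendy -> Mallory
(each arrow means 'manager of the next')
Positions in the chain (0 = top):
  position of Sybil: 0
  position of Eve: 1
  position of Alice: 2
  position of Wendy: 3
  position of Mallory: 4

Alice is at position 2, Wendy is at position 3; signed distance (j - i) = 1.
'skip-level report' requires j - i = -2. Actual distance is 1, so the relation does NOT hold.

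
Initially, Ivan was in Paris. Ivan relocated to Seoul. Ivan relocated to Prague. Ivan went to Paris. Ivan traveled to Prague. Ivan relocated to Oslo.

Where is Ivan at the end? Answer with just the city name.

Answer: Oslo

Derivation:
Tracking Ivan's location:
Start: Ivan is in Paris.
After move 1: Paris -> Seoul. Ivan is in Seoul.
After move 2: Seoul -> Prague. Ivan is in Prague.
After move 3: Prague -> Paris. Ivan is in Paris.
After move 4: Paris -> Prague. Ivan is in Prague.
After move 5: Prague -> Oslo. Ivan is in Oslo.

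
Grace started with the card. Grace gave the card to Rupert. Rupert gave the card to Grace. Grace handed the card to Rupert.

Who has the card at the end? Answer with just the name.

Tracking the card through each event:
Start: Grace has the card.
After event 1: Rupert has the card.
After event 2: Grace has the card.
After event 3: Rupert has the card.

Answer: Rupert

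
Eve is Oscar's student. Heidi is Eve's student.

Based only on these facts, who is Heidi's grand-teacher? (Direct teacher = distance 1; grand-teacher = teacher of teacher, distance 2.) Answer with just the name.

Answer: Oscar

Derivation:
Reconstructing the teacher chain from the given facts:
  Oscar -> Eve -> Heidi
(each arrow means 'teacher of the next')
Positions in the chain (0 = top):
  position of Oscar: 0
  position of Eve: 1
  position of Heidi: 2

Heidi is at position 2; the grand-teacher is 2 steps up the chain, i.e. position 0: Oscar.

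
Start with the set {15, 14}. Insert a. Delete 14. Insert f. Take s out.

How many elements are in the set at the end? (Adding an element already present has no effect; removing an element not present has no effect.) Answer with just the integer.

Answer: 3

Derivation:
Tracking the set through each operation:
Start: {14, 15}
Event 1 (add a): added. Set: {14, 15, a}
Event 2 (remove 14): removed. Set: {15, a}
Event 3 (add f): added. Set: {15, a, f}
Event 4 (remove s): not present, no change. Set: {15, a, f}

Final set: {15, a, f} (size 3)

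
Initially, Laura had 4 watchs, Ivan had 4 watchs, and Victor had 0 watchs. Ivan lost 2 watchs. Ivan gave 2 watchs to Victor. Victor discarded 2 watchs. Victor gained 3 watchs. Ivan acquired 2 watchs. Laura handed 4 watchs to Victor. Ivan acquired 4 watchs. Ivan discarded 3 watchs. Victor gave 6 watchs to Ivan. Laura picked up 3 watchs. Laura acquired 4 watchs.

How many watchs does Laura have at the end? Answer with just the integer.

Tracking counts step by step:
Start: Laura=4, Ivan=4, Victor=0
Event 1 (Ivan -2): Ivan: 4 -> 2. State: Laura=4, Ivan=2, Victor=0
Event 2 (Ivan -> Victor, 2): Ivan: 2 -> 0, Victor: 0 -> 2. State: Laura=4, Ivan=0, Victor=2
Event 3 (Victor -2): Victor: 2 -> 0. State: Laura=4, Ivan=0, Victor=0
Event 4 (Victor +3): Victor: 0 -> 3. State: Laura=4, Ivan=0, Victor=3
Event 5 (Ivan +2): Ivan: 0 -> 2. State: Laura=4, Ivan=2, Victor=3
Event 6 (Laura -> Victor, 4): Laura: 4 -> 0, Victor: 3 -> 7. State: Laura=0, Ivan=2, Victor=7
Event 7 (Ivan +4): Ivan: 2 -> 6. State: Laura=0, Ivan=6, Victor=7
Event 8 (Ivan -3): Ivan: 6 -> 3. State: Laura=0, Ivan=3, Victor=7
Event 9 (Victor -> Ivan, 6): Victor: 7 -> 1, Ivan: 3 -> 9. State: Laura=0, Ivan=9, Victor=1
Event 10 (Laura +3): Laura: 0 -> 3. State: Laura=3, Ivan=9, Victor=1
Event 11 (Laura +4): Laura: 3 -> 7. State: Laura=7, Ivan=9, Victor=1

Laura's final count: 7

Answer: 7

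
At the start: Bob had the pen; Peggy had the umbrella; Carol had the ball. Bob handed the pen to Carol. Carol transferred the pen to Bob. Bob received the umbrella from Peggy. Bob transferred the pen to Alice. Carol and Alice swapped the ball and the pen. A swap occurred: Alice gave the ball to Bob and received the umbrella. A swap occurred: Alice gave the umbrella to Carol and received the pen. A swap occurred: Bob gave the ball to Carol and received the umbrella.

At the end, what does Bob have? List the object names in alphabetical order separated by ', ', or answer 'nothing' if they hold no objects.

Answer: umbrella

Derivation:
Tracking all object holders:
Start: pen:Bob, umbrella:Peggy, ball:Carol
Event 1 (give pen: Bob -> Carol). State: pen:Carol, umbrella:Peggy, ball:Carol
Event 2 (give pen: Carol -> Bob). State: pen:Bob, umbrella:Peggy, ball:Carol
Event 3 (give umbrella: Peggy -> Bob). State: pen:Bob, umbrella:Bob, ball:Carol
Event 4 (give pen: Bob -> Alice). State: pen:Alice, umbrella:Bob, ball:Carol
Event 5 (swap ball<->pen: now ball:Alice, pen:Carol). State: pen:Carol, umbrella:Bob, ball:Alice
Event 6 (swap ball<->umbrella: now ball:Bob, umbrella:Alice). State: pen:Carol, umbrella:Alice, ball:Bob
Event 7 (swap umbrella<->pen: now umbrella:Carol, pen:Alice). State: pen:Alice, umbrella:Carol, ball:Bob
Event 8 (swap ball<->umbrella: now ball:Carol, umbrella:Bob). State: pen:Alice, umbrella:Bob, ball:Carol

Final state: pen:Alice, umbrella:Bob, ball:Carol
Bob holds: umbrella.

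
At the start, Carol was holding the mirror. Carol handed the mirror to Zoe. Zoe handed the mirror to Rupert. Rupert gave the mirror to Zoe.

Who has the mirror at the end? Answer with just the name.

Tracking the mirror through each event:
Start: Carol has the mirror.
After event 1: Zoe has the mirror.
After event 2: Rupert has the mirror.
After event 3: Zoe has the mirror.

Answer: Zoe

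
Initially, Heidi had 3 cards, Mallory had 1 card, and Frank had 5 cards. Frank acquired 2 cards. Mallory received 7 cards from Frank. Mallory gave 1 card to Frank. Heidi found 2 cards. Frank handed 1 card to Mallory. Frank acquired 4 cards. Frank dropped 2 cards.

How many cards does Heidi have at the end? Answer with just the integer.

Answer: 5

Derivation:
Tracking counts step by step:
Start: Heidi=3, Mallory=1, Frank=5
Event 1 (Frank +2): Frank: 5 -> 7. State: Heidi=3, Mallory=1, Frank=7
Event 2 (Frank -> Mallory, 7): Frank: 7 -> 0, Mallory: 1 -> 8. State: Heidi=3, Mallory=8, Frank=0
Event 3 (Mallory -> Frank, 1): Mallory: 8 -> 7, Frank: 0 -> 1. State: Heidi=3, Mallory=7, Frank=1
Event 4 (Heidi +2): Heidi: 3 -> 5. State: Heidi=5, Mallory=7, Frank=1
Event 5 (Frank -> Mallory, 1): Frank: 1 -> 0, Mallory: 7 -> 8. State: Heidi=5, Mallory=8, Frank=0
Event 6 (Frank +4): Frank: 0 -> 4. State: Heidi=5, Mallory=8, Frank=4
Event 7 (Frank -2): Frank: 4 -> 2. State: Heidi=5, Mallory=8, Frank=2

Heidi's final count: 5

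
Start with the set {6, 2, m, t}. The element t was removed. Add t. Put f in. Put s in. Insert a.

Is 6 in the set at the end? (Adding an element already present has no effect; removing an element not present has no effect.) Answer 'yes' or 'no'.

Tracking the set through each operation:
Start: {2, 6, m, t}
Event 1 (remove t): removed. Set: {2, 6, m}
Event 2 (add t): added. Set: {2, 6, m, t}
Event 3 (add f): added. Set: {2, 6, f, m, t}
Event 4 (add s): added. Set: {2, 6, f, m, s, t}
Event 5 (add a): added. Set: {2, 6, a, f, m, s, t}

Final set: {2, 6, a, f, m, s, t} (size 7)
6 is in the final set.

Answer: yes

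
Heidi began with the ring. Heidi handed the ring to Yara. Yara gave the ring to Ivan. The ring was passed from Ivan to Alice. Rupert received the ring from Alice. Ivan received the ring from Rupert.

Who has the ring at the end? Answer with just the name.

Answer: Ivan

Derivation:
Tracking the ring through each event:
Start: Heidi has the ring.
After event 1: Yara has the ring.
After event 2: Ivan has the ring.
After event 3: Alice has the ring.
After event 4: Rupert has the ring.
After event 5: Ivan has the ring.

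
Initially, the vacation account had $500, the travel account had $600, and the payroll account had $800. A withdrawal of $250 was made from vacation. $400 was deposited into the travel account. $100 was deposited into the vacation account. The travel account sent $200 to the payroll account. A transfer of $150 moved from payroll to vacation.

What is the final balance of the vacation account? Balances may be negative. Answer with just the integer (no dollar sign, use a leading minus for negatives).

Tracking account balances step by step:
Start: vacation=500, travel=600, payroll=800
Event 1 (withdraw 250 from vacation): vacation: 500 - 250 = 250. Balances: vacation=250, travel=600, payroll=800
Event 2 (deposit 400 to travel): travel: 600 + 400 = 1000. Balances: vacation=250, travel=1000, payroll=800
Event 3 (deposit 100 to vacation): vacation: 250 + 100 = 350. Balances: vacation=350, travel=1000, payroll=800
Event 4 (transfer 200 travel -> payroll): travel: 1000 - 200 = 800, payroll: 800 + 200 = 1000. Balances: vacation=350, travel=800, payroll=1000
Event 5 (transfer 150 payroll -> vacation): payroll: 1000 - 150 = 850, vacation: 350 + 150 = 500. Balances: vacation=500, travel=800, payroll=850

Final balance of vacation: 500

Answer: 500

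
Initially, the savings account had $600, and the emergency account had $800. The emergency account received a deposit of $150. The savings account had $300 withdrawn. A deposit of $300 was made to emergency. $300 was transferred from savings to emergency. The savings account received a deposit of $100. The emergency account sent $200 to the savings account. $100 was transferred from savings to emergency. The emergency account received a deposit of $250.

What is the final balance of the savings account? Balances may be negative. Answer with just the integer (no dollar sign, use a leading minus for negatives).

Answer: 200

Derivation:
Tracking account balances step by step:
Start: savings=600, emergency=800
Event 1 (deposit 150 to emergency): emergency: 800 + 150 = 950. Balances: savings=600, emergency=950
Event 2 (withdraw 300 from savings): savings: 600 - 300 = 300. Balances: savings=300, emergency=950
Event 3 (deposit 300 to emergency): emergency: 950 + 300 = 1250. Balances: savings=300, emergency=1250
Event 4 (transfer 300 savings -> emergency): savings: 300 - 300 = 0, emergency: 1250 + 300 = 1550. Balances: savings=0, emergency=1550
Event 5 (deposit 100 to savings): savings: 0 + 100 = 100. Balances: savings=100, emergency=1550
Event 6 (transfer 200 emergency -> savings): emergency: 1550 - 200 = 1350, savings: 100 + 200 = 300. Balances: savings=300, emergency=1350
Event 7 (transfer 100 savings -> emergency): savings: 300 - 100 = 200, emergency: 1350 + 100 = 1450. Balances: savings=200, emergency=1450
Event 8 (deposit 250 to emergency): emergency: 1450 + 250 = 1700. Balances: savings=200, emergency=1700

Final balance of savings: 200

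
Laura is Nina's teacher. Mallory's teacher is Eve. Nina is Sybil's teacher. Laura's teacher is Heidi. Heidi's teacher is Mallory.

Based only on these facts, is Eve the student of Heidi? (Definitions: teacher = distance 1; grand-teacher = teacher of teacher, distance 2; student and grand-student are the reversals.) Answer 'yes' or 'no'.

Answer: no

Derivation:
Reconstructing the teacher chain from the given facts:
  Eve -> Mallory -> Heidi -> Laura -> Nina -> Sybil
(each arrow means 'teacher of the next')
Positions in the chain (0 = top):
  position of Eve: 0
  position of Mallory: 1
  position of Heidi: 2
  position of Laura: 3
  position of Nina: 4
  position of Sybil: 5

Eve is at position 0, Heidi is at position 2; signed distance (j - i) = 2.
'student' requires j - i = -1. Actual distance is 2, so the relation does NOT hold.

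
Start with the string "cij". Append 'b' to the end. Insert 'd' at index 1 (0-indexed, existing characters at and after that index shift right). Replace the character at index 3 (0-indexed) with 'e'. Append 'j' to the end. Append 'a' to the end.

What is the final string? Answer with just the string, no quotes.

Answer: cdiebja

Derivation:
Applying each edit step by step:
Start: "cij"
Op 1 (append 'b'): "cij" -> "cijb"
Op 2 (insert 'd' at idx 1): "cijb" -> "cdijb"
Op 3 (replace idx 3: 'j' -> 'e'): "cdijb" -> "cdieb"
Op 4 (append 'j'): "cdieb" -> "cdiebj"
Op 5 (append 'a'): "cdiebj" -> "cdiebja"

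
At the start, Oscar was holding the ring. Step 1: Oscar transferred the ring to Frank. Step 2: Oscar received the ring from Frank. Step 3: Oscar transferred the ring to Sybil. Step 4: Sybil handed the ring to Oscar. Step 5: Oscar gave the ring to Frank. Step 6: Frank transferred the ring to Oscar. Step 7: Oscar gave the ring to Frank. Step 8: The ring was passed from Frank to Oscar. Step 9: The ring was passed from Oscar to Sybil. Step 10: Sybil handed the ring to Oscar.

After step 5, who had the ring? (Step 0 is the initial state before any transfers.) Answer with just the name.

Answer: Frank

Derivation:
Tracking the ring holder through step 5:
After step 0 (start): Oscar
After step 1: Frank
After step 2: Oscar
After step 3: Sybil
After step 4: Oscar
After step 5: Frank

At step 5, the holder is Frank.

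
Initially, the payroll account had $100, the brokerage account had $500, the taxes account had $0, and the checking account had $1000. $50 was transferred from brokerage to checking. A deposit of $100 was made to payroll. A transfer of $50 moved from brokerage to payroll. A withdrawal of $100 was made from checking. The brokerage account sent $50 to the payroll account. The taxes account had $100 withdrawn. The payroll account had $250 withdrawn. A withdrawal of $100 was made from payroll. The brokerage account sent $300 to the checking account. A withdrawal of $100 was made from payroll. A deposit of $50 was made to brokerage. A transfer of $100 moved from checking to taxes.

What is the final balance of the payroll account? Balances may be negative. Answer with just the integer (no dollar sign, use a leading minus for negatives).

Answer: -150

Derivation:
Tracking account balances step by step:
Start: payroll=100, brokerage=500, taxes=0, checking=1000
Event 1 (transfer 50 brokerage -> checking): brokerage: 500 - 50 = 450, checking: 1000 + 50 = 1050. Balances: payroll=100, brokerage=450, taxes=0, checking=1050
Event 2 (deposit 100 to payroll): payroll: 100 + 100 = 200. Balances: payroll=200, brokerage=450, taxes=0, checking=1050
Event 3 (transfer 50 brokerage -> payroll): brokerage: 450 - 50 = 400, payroll: 200 + 50 = 250. Balances: payroll=250, brokerage=400, taxes=0, checking=1050
Event 4 (withdraw 100 from checking): checking: 1050 - 100 = 950. Balances: payroll=250, brokerage=400, taxes=0, checking=950
Event 5 (transfer 50 brokerage -> payroll): brokerage: 400 - 50 = 350, payroll: 250 + 50 = 300. Balances: payroll=300, brokerage=350, taxes=0, checking=950
Event 6 (withdraw 100 from taxes): taxes: 0 - 100 = -100. Balances: payroll=300, brokerage=350, taxes=-100, checking=950
Event 7 (withdraw 250 from payroll): payroll: 300 - 250 = 50. Balances: payroll=50, brokerage=350, taxes=-100, checking=950
Event 8 (withdraw 100 from payroll): payroll: 50 - 100 = -50. Balances: payroll=-50, brokerage=350, taxes=-100, checking=950
Event 9 (transfer 300 brokerage -> checking): brokerage: 350 - 300 = 50, checking: 950 + 300 = 1250. Balances: payroll=-50, brokerage=50, taxes=-100, checking=1250
Event 10 (withdraw 100 from payroll): payroll: -50 - 100 = -150. Balances: payroll=-150, brokerage=50, taxes=-100, checking=1250
Event 11 (deposit 50 to brokerage): brokerage: 50 + 50 = 100. Balances: payroll=-150, brokerage=100, taxes=-100, checking=1250
Event 12 (transfer 100 checking -> taxes): checking: 1250 - 100 = 1150, taxes: -100 + 100 = 0. Balances: payroll=-150, brokerage=100, taxes=0, checking=1150

Final balance of payroll: -150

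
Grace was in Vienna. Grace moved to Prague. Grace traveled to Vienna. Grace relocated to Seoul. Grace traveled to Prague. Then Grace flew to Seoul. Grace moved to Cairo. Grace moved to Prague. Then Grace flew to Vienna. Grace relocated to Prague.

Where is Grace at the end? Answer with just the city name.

Tracking Grace's location:
Start: Grace is in Vienna.
After move 1: Vienna -> Prague. Grace is in Prague.
After move 2: Prague -> Vienna. Grace is in Vienna.
After move 3: Vienna -> Seoul. Grace is in Seoul.
After move 4: Seoul -> Prague. Grace is in Prague.
After move 5: Prague -> Seoul. Grace is in Seoul.
After move 6: Seoul -> Cairo. Grace is in Cairo.
After move 7: Cairo -> Prague. Grace is in Prague.
After move 8: Prague -> Vienna. Grace is in Vienna.
After move 9: Vienna -> Prague. Grace is in Prague.

Answer: Prague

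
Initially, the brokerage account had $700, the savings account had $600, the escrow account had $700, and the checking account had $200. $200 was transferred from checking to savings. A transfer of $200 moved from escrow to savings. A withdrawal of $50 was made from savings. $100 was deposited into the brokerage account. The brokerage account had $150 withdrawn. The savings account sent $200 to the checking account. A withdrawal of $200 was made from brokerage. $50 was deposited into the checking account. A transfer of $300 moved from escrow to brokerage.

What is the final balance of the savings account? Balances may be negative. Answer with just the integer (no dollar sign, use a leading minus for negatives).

Tracking account balances step by step:
Start: brokerage=700, savings=600, escrow=700, checking=200
Event 1 (transfer 200 checking -> savings): checking: 200 - 200 = 0, savings: 600 + 200 = 800. Balances: brokerage=700, savings=800, escrow=700, checking=0
Event 2 (transfer 200 escrow -> savings): escrow: 700 - 200 = 500, savings: 800 + 200 = 1000. Balances: brokerage=700, savings=1000, escrow=500, checking=0
Event 3 (withdraw 50 from savings): savings: 1000 - 50 = 950. Balances: brokerage=700, savings=950, escrow=500, checking=0
Event 4 (deposit 100 to brokerage): brokerage: 700 + 100 = 800. Balances: brokerage=800, savings=950, escrow=500, checking=0
Event 5 (withdraw 150 from brokerage): brokerage: 800 - 150 = 650. Balances: brokerage=650, savings=950, escrow=500, checking=0
Event 6 (transfer 200 savings -> checking): savings: 950 - 200 = 750, checking: 0 + 200 = 200. Balances: brokerage=650, savings=750, escrow=500, checking=200
Event 7 (withdraw 200 from brokerage): brokerage: 650 - 200 = 450. Balances: brokerage=450, savings=750, escrow=500, checking=200
Event 8 (deposit 50 to checking): checking: 200 + 50 = 250. Balances: brokerage=450, savings=750, escrow=500, checking=250
Event 9 (transfer 300 escrow -> brokerage): escrow: 500 - 300 = 200, brokerage: 450 + 300 = 750. Balances: brokerage=750, savings=750, escrow=200, checking=250

Final balance of savings: 750

Answer: 750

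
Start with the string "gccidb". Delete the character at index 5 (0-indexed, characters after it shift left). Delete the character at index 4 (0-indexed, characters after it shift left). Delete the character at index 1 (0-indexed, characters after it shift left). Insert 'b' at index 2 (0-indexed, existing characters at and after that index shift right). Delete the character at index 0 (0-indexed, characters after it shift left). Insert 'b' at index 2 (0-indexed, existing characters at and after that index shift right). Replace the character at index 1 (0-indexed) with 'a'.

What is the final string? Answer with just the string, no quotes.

Applying each edit step by step:
Start: "gccidb"
Op 1 (delete idx 5 = 'b'): "gccidb" -> "gccid"
Op 2 (delete idx 4 = 'd'): "gccid" -> "gcci"
Op 3 (delete idx 1 = 'c'): "gcci" -> "gci"
Op 4 (insert 'b' at idx 2): "gci" -> "gcbi"
Op 5 (delete idx 0 = 'g'): "gcbi" -> "cbi"
Op 6 (insert 'b' at idx 2): "cbi" -> "cbbi"
Op 7 (replace idx 1: 'b' -> 'a'): "cbbi" -> "cabi"

Answer: cabi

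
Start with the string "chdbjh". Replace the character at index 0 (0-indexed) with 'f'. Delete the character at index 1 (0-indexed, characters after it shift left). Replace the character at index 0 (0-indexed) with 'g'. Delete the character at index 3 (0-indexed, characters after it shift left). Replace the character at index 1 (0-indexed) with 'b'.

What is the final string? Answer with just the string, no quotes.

Answer: gbbh

Derivation:
Applying each edit step by step:
Start: "chdbjh"
Op 1 (replace idx 0: 'c' -> 'f'): "chdbjh" -> "fhdbjh"
Op 2 (delete idx 1 = 'h'): "fhdbjh" -> "fdbjh"
Op 3 (replace idx 0: 'f' -> 'g'): "fdbjh" -> "gdbjh"
Op 4 (delete idx 3 = 'j'): "gdbjh" -> "gdbh"
Op 5 (replace idx 1: 'd' -> 'b'): "gdbh" -> "gbbh"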